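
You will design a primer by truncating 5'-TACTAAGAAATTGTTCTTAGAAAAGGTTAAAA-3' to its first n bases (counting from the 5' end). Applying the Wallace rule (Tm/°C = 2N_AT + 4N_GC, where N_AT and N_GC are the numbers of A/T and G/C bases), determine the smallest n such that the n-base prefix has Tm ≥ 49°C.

First 19 bases: TACTAAGAAATTGTTCTTA → Tm = 46°C (< 49°C)
First 20 bases: TACTAAGAAATTGTTCTTAG → Tm = 50°C (≥ 49°C)
Since every base adds ≥2°C, Tm only increases with n, so the threshold is first crossed at n = 20.

n = 20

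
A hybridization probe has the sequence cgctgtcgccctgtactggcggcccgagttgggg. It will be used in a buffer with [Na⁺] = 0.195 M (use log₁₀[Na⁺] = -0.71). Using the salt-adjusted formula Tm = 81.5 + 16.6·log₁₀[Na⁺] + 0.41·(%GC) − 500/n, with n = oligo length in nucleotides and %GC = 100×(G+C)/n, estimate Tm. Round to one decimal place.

85.2°C

Length n = 34. Counting bases: G=14, C=11, A=2, T=7
G+C = 25, so %GC = 25/34 × 100 = 73.529%
Salt term: 16.6 × (-0.71) = -11.786
GC term: 0.41 × 73.529 = 30.147; length term: −500/34 = −14.706
Tm = 81.5 + (-11.786) + 30.147 − 14.706 = 85.155 → 85.2°C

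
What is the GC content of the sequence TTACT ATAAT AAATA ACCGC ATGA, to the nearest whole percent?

Base counts: G=2, A=11, T=7, C=4
G+C = 2 + 4 = 6 out of 24 bases
%GC = 6/24 × 100 = 25% ≈ 25%

25%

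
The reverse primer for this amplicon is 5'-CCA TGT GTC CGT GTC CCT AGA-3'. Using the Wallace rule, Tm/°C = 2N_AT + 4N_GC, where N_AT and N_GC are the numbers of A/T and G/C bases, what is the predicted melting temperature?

66°C

Base counts: A=3, T=6, C=7, G=5
AT pairs contribute 9, GC pairs contribute 12.
Tm = 2×9 + 4×12 = 66°C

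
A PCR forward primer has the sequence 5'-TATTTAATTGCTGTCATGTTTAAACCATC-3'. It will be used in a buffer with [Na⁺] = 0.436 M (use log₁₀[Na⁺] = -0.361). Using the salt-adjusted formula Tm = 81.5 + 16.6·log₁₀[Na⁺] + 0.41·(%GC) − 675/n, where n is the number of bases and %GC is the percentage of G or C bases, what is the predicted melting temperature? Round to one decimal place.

63.5°C

Length n = 29. Base counts: C=5, A=8, T=13, G=3
G+C = 8, so %GC = 8/29 × 100 = 27.586%
Salt term: 16.6 × (-0.361) = -5.993
GC term: 0.41 × 27.586 = 11.31; length term: −675/29 = −23.276
Tm = 81.5 + (-5.993) + 11.31 − 23.276 = 63.541 → 63.5°C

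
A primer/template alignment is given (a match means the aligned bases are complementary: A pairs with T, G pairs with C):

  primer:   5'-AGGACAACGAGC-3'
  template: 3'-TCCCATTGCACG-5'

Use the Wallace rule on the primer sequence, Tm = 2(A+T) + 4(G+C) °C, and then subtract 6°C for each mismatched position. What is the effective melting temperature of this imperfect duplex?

20°C

Primer base counts: A=5, T=0, G=4, C=3 → A+T=5, G+C=7
Perfect-match Tm = 2(5) + 4(7) = 10 + 28 = 38°C
Mismatches (positions where the bases are not complementary): 3 (at positions 4, 5, 10)
Effective Tm = 38 − 3×6 = 38 − 18 = 20°C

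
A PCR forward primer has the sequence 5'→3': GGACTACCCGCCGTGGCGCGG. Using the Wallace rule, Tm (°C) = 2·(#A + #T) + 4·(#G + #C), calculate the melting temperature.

Counting bases: G=9, T=2, A=2, C=8
A+T = 4, G+C = 17
Tm = 2(4) + 4(17) = 8 + 68 = 76°C

76°C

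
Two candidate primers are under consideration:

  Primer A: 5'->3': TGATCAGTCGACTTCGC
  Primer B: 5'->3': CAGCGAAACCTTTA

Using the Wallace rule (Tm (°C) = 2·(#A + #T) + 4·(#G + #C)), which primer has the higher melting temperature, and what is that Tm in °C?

Primer A, 52°C

Primer A: A+T=8, G+C=9 → Tm = 2(8)+4(9) = 52°C
Primer B: A+T=8, G+C=6 → Tm = 2(8)+4(6) = 40°C
52°C vs 40°C → primer A is higher.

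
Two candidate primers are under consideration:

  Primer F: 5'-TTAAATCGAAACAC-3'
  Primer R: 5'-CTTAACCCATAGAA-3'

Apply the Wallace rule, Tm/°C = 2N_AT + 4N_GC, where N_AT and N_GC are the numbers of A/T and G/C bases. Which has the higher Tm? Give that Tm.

Primer R, 38°C

Primer F: A+T=10, G+C=4 → Tm = 2(10)+4(4) = 36°C
Primer R: A+T=9, G+C=5 → Tm = 2(9)+4(5) = 38°C
36°C vs 38°C → primer R is higher.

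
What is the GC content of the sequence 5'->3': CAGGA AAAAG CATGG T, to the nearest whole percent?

44%

Counting bases: T=2, G=5, A=7, C=2
G+C = 5 + 2 = 7 out of 16 bases
%GC = 7/16 × 100 = 43.75% ≈ 44%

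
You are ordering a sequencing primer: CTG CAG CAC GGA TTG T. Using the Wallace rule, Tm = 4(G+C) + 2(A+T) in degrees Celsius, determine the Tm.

50°C

C=4, T=4, A=3, G=5
AT pairs contribute 7, GC pairs contribute 9.
Tm = 4·9 + 2·7 = 36 + 14 = 50°C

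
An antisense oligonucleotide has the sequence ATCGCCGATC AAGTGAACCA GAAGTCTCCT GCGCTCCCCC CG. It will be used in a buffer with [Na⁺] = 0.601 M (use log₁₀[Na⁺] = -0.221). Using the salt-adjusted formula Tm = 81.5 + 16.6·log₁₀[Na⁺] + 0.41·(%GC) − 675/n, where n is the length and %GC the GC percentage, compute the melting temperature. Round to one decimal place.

Length n = 42. Scanning the sequence gives G=9, C=17, A=9, T=7.
G+C = 26, so %GC = 26/42 × 100 = 61.905%
Salt term: 16.6 × (-0.221) = -3.669
GC term: 0.41 × 61.905 = 25.381; length term: −675/42 = −16.071
Tm = 81.5 + (-3.669) + 25.381 − 16.071 = 87.141 → 87.1°C

87.1°C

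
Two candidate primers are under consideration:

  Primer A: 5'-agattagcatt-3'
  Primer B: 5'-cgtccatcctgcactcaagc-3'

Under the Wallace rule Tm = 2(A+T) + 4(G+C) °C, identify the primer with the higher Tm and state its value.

Primer A: A+T=8, G+C=3 → Tm = 2(8)+4(3) = 28°C
Primer B: A+T=8, G+C=12 → Tm = 2(8)+4(12) = 64°C
28°C vs 64°C → primer B is higher.

Primer B, 64°C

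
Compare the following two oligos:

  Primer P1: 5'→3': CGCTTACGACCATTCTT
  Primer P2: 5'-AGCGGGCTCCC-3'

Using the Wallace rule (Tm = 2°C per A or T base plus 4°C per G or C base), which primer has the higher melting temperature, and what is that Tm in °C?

Primer P1: A+T=9, G+C=8 → Tm = 2(9)+4(8) = 50°C
Primer P2: A+T=2, G+C=9 → Tm = 2(2)+4(9) = 40°C
50°C vs 40°C → primer P1 is higher.

Primer P1, 50°C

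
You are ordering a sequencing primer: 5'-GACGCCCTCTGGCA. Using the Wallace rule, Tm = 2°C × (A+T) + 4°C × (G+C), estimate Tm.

Counting bases: C=6, A=2, G=4, T=2
AT pairs contribute 4, GC pairs contribute 10.
Tm = 4·10 + 2·4 = 40 + 8 = 48°C

48°C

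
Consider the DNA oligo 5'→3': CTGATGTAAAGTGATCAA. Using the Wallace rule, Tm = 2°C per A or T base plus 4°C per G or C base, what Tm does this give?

Base counts: T=5, C=2, G=4, A=7
A+T = 12, G+C = 6
Tm = 4·6 + 2·12 = 24 + 24 = 48°C

48°C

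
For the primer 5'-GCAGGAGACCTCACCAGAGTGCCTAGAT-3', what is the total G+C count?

16

Counting bases: A=8, T=4, C=8, G=8
Total G or C: 8 + 8 = 16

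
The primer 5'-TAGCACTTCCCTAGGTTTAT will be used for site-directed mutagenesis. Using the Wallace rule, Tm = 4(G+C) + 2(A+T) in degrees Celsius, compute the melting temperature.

Base counts: T=8, G=3, C=5, A=4
A+T = 12, G+C = 8
Tm = 2(12) + 4(8) = 24 + 32 = 56°C

56°C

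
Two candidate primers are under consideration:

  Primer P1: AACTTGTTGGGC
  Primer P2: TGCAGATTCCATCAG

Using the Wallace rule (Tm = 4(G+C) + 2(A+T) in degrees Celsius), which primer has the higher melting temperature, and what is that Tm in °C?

Primer P2, 44°C

Primer P1: A+T=6, G+C=6 → Tm = 2(6)+4(6) = 36°C
Primer P2: A+T=8, G+C=7 → Tm = 2(8)+4(7) = 44°C
36°C vs 44°C → primer P2 is higher.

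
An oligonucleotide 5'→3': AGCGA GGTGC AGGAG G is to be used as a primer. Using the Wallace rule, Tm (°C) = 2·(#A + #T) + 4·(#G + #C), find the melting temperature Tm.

Scanning the sequence gives A=4, T=1, G=9, C=2.
A+T = 5, G+C = 11
Tm = 4·11 + 2·5 = 44 + 10 = 54°C

54°C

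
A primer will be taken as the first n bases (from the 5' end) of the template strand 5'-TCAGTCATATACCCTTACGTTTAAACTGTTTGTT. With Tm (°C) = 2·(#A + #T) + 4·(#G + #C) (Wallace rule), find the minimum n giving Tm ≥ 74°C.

First 27 bases: TCAGTCATATACCCTTACGTTTAAACT → Tm = 72°C (< 74°C)
First 28 bases: TCAGTCATATACCCTTACGTTTAAACTG → Tm = 76°C (≥ 74°C)
Each additional base adds 2°C (A/T) or 4°C (G/C), so Tm is non-decreasing in n; n = 28 is the first length to reach 74°C.

n = 28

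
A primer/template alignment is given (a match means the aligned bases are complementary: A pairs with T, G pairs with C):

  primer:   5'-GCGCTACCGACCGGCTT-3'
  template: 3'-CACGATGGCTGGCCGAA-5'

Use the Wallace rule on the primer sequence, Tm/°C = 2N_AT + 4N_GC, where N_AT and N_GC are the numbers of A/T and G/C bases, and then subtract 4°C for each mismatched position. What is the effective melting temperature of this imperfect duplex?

54°C

Primer base counts: A=2, T=3, G=5, C=7 → A+T=5, G+C=12
Perfect-match Tm = 2(5) + 4(12) = 10 + 48 = 58°C
Mismatches (positions where the bases are not complementary): 1 (at position 2)
Effective Tm = 58 − 1×4 = 58 − 4 = 54°C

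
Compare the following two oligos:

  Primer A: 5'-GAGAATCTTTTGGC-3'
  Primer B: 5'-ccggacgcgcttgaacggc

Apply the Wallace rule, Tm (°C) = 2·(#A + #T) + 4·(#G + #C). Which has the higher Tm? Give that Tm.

Primer B, 66°C

Primer A: A+T=8, G+C=6 → Tm = 2(8)+4(6) = 40°C
Primer B: A+T=5, G+C=14 → Tm = 2(5)+4(14) = 66°C
40°C vs 66°C → primer B is higher.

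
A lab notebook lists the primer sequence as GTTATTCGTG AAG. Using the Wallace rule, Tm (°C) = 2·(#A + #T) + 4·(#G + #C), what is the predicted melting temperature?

36°C

Counting bases: C=1, T=5, G=4, A=3
AT pairs contribute 8, GC pairs contribute 5.
Tm = 2(8) + 4(5) = 16 + 20 = 36°C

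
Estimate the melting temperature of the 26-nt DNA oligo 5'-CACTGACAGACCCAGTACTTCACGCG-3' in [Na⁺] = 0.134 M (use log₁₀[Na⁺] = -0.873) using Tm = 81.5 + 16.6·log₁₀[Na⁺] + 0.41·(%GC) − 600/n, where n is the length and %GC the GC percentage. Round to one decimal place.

67.6°C

Length n = 26. Counting bases: T=4, A=7, C=10, G=5
G+C = 15, so %GC = 15/26 × 100 = 57.692%
Salt term: 16.6 × (-0.873) = -14.492
GC term: 0.41 × 57.692 = 23.654; length term: −600/26 = −23.077
Tm = 81.5 + (-14.492) + 23.654 − 23.077 = 67.585 → 67.6°C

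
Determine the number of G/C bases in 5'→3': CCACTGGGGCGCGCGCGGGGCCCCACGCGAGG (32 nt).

C=13, A=3, G=15, T=1
Total G or C: 15 + 13 = 28

28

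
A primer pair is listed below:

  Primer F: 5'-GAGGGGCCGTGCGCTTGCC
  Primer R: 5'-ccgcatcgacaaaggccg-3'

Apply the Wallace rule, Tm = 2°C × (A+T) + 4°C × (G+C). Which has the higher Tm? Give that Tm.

Primer F: A+T=4, G+C=15 → Tm = 2(4)+4(15) = 68°C
Primer R: A+T=6, G+C=12 → Tm = 2(6)+4(12) = 60°C
68°C vs 60°C → primer F is higher.

Primer F, 68°C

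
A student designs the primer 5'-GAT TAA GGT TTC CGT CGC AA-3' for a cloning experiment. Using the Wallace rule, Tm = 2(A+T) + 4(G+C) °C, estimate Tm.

58°C

G=5, C=4, A=5, T=6
A+T = 11, G+C = 9
Tm = 2(11) + 4(9) = 22 + 36 = 58°C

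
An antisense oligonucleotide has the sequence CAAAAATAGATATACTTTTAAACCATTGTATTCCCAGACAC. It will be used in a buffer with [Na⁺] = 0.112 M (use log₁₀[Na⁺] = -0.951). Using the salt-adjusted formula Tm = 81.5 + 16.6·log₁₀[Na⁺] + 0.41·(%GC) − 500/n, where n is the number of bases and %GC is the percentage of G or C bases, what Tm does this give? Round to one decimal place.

65.5°C

Length n = 41. Base counts: G=3, A=17, C=9, T=12
G+C = 12, so %GC = 12/41 × 100 = 29.268%
Salt term: 16.6 × (-0.951) = -15.787
GC term: 0.41 × 29.268 = 12; length term: −500/41 = −12.195
Tm = 81.5 + (-15.787) + 12 − 12.195 = 65.518 → 65.5°C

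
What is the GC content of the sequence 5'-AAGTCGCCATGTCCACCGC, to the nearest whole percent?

63%

T=3, C=8, G=4, A=4
G+C = 4 + 8 = 12 out of 19 bases
%GC = 12/19 × 100 = 63.16% ≈ 63%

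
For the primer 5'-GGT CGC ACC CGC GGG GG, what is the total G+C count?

Scanning the sequence gives G=9, T=1, C=6, A=1.
Total G or C: 9 + 6 = 15

15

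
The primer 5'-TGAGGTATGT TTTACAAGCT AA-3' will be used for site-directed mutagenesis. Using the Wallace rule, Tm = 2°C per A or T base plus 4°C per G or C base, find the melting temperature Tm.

58°C

A=7, C=2, T=8, G=5
A+T = 15, G+C = 7
Tm = 2×15 + 4×7 = 58°C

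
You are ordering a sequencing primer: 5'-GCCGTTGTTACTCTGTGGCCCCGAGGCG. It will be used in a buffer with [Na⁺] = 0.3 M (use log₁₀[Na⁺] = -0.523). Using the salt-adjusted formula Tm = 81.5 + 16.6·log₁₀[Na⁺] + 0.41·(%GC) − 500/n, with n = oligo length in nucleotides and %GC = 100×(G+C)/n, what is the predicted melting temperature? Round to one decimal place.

82.8°C

Length n = 28. G=10, T=7, A=2, C=9
G+C = 19, so %GC = 19/28 × 100 = 67.857%
Salt term: 16.6 × (-0.523) = -8.682
GC term: 0.41 × 67.857 = 27.821; length term: −500/28 = −17.857
Tm = 81.5 + (-8.682) + 27.821 − 17.857 = 82.782 → 82.8°C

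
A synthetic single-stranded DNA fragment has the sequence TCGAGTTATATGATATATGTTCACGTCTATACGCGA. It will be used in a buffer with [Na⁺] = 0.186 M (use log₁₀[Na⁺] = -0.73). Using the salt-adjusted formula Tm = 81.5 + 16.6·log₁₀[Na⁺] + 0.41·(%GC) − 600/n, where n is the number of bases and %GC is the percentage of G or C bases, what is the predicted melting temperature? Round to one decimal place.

Length n = 36. Base counts: G=7, T=13, A=10, C=6
G+C = 13, so %GC = 13/36 × 100 = 36.111%
Salt term: 16.6 × (-0.73) = -12.118
GC term: 0.41 × 36.111 = 14.806; length term: −600/36 = −16.667
Tm = 81.5 + (-12.118) + 14.806 − 16.667 = 67.521 → 67.5°C

67.5°C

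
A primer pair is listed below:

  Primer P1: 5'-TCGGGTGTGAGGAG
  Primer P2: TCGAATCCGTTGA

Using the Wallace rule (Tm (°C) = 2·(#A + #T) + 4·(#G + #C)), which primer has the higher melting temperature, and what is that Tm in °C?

Primer P1: A+T=5, G+C=9 → Tm = 2(5)+4(9) = 46°C
Primer P2: A+T=7, G+C=6 → Tm = 2(7)+4(6) = 38°C
46°C vs 38°C → primer P1 is higher.

Primer P1, 46°C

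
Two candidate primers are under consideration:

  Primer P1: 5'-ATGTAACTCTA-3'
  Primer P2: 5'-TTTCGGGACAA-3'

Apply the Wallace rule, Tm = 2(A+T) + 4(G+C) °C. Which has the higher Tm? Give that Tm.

Primer P1: A+T=8, G+C=3 → Tm = 2(8)+4(3) = 28°C
Primer P2: A+T=6, G+C=5 → Tm = 2(6)+4(5) = 32°C
28°C vs 32°C → primer P2 is higher.

Primer P2, 32°C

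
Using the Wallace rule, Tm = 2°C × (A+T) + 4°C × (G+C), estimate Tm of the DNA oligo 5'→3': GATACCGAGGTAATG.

44°C

Scanning the sequence gives C=2, A=5, T=3, G=5.
A+T = 8, G+C = 7
Tm = 2(8) + 4(7) = 16 + 28 = 44°C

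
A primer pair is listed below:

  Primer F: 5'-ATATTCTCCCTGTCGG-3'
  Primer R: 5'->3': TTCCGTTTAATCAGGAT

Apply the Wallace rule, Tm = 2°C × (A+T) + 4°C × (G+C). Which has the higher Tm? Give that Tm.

Primer F: A+T=8, G+C=8 → Tm = 2(8)+4(8) = 48°C
Primer R: A+T=11, G+C=6 → Tm = 2(11)+4(6) = 46°C
48°C vs 46°C → primer F is higher.

Primer F, 48°C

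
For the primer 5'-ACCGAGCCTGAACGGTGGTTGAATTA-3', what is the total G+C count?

13

G=8, A=7, T=6, C=5
G+C = 8 + 5 = 13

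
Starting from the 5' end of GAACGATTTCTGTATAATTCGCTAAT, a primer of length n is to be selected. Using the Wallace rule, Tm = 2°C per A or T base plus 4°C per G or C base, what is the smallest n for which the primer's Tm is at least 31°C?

n = 12

First 11 bases: GAACGATTTCT → Tm = 30°C (< 31°C)
First 12 bases: GAACGATTTCTG → Tm = 34°C (≥ 31°C)
Each additional base adds 2°C (A/T) or 4°C (G/C), so Tm is non-decreasing in n; n = 12 is the first length to reach 31°C.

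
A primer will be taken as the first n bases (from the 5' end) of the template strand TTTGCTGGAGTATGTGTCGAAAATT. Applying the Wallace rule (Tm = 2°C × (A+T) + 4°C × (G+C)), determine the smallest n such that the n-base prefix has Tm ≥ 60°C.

n = 21

First 20 bases: TTTGCTGGAGTATGTGTCGA → Tm = 58°C (< 60°C)
First 21 bases: TTTGCTGGAGTATGTGTCGAA → Tm = 60°C (≥ 60°C)
Each additional base adds 2°C (A/T) or 4°C (G/C), so Tm is non-decreasing in n; n = 21 is the first length to reach 60°C.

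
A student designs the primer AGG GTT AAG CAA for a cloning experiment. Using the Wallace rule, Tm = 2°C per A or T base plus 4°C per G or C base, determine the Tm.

34°C

A=5, C=1, T=2, G=4
So N_AT = 7 and N_GC = 5.
Tm = 2(7) + 4(5) = 14 + 20 = 34°C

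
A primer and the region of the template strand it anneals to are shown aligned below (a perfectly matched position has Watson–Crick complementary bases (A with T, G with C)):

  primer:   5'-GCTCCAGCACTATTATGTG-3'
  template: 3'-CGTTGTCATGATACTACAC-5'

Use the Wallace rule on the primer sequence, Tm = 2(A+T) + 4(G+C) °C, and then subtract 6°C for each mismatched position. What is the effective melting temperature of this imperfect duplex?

Primer base counts: A=4, T=6, G=4, C=5 → A+T=10, G+C=9
Perfect-match Tm = 2(10) + 4(9) = 20 + 36 = 56°C
Mismatches (positions where the bases are not complementary): 4 (at positions 3, 4, 8, 14)
Effective Tm = 56 − 4×6 = 56 − 24 = 32°C

32°C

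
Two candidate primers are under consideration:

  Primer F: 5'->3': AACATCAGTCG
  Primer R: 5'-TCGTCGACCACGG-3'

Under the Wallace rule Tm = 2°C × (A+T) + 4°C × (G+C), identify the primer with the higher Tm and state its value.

Primer F: A+T=6, G+C=5 → Tm = 2(6)+4(5) = 32°C
Primer R: A+T=4, G+C=9 → Tm = 2(4)+4(9) = 44°C
32°C vs 44°C → primer R is higher.

Primer R, 44°C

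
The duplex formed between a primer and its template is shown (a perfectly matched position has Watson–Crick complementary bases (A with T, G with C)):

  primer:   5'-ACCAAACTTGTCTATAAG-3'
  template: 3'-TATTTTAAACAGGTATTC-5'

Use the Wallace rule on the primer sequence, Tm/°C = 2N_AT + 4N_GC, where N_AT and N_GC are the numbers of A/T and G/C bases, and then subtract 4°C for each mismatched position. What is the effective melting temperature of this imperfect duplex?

Primer base counts: A=7, T=5, G=2, C=4 → A+T=12, G+C=6
Perfect-match Tm = 2(12) + 4(6) = 24 + 24 = 48°C
Mismatches (positions where the bases are not complementary): 4 (at positions 2, 3, 7, 13)
Effective Tm = 48 − 4×4 = 48 − 16 = 32°C

32°C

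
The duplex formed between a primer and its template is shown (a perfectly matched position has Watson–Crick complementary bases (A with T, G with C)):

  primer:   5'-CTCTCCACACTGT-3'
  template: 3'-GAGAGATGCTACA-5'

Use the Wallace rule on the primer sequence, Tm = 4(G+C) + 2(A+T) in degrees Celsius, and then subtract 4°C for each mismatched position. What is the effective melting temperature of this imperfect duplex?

28°C

Primer base counts: A=2, T=4, G=1, C=6 → A+T=6, G+C=7
Perfect-match Tm = 2(6) + 4(7) = 12 + 28 = 40°C
Mismatches (positions where the bases are not complementary): 3 (at positions 6, 9, 10)
Effective Tm = 40 − 3×4 = 40 − 12 = 28°C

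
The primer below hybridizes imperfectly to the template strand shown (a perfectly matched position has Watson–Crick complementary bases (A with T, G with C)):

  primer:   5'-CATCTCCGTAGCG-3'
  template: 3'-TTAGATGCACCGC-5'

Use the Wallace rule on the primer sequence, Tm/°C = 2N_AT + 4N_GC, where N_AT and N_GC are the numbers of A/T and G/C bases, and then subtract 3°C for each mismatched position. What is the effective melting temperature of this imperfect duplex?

Primer base counts: A=2, T=3, G=3, C=5 → A+T=5, G+C=8
Perfect-match Tm = 2(5) + 4(8) = 10 + 32 = 42°C
Mismatches (positions where the bases are not complementary): 3 (at positions 1, 6, 10)
Effective Tm = 42 − 3×3 = 42 − 9 = 33°C

33°C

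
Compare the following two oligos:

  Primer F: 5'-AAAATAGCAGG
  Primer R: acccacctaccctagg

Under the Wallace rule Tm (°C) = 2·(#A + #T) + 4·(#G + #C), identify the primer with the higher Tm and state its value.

Primer F: A+T=7, G+C=4 → Tm = 2(7)+4(4) = 30°C
Primer R: A+T=6, G+C=10 → Tm = 2(6)+4(10) = 52°C
30°C vs 52°C → primer R is higher.

Primer R, 52°C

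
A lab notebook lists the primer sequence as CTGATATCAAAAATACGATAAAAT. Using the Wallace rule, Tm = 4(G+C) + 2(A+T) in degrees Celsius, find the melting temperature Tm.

Base counts: A=13, T=6, G=2, C=3
A+T = 19, G+C = 5
Tm = 2×19 + 4×5 = 58°C

58°C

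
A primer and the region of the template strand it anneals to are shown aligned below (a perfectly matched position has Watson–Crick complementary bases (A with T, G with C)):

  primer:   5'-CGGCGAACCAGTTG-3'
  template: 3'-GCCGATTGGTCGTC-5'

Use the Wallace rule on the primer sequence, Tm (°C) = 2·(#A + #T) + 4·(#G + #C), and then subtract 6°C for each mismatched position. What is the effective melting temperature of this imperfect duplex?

28°C

Primer base counts: A=3, T=2, G=5, C=4 → A+T=5, G+C=9
Perfect-match Tm = 2(5) + 4(9) = 10 + 36 = 46°C
Mismatches (positions where the bases are not complementary): 3 (at positions 5, 12, 13)
Effective Tm = 46 − 3×6 = 46 − 18 = 28°C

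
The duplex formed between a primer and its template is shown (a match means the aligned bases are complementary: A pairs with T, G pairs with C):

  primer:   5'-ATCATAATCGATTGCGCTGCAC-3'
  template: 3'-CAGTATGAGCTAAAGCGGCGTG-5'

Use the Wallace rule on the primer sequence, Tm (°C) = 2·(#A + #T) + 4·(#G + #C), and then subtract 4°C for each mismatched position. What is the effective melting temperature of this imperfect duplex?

48°C

Primer base counts: A=6, T=6, G=4, C=6 → A+T=12, G+C=10
Perfect-match Tm = 2(12) + 4(10) = 24 + 40 = 64°C
Mismatches (positions where the bases are not complementary): 4 (at positions 1, 7, 14, 18)
Effective Tm = 64 − 4×4 = 64 − 16 = 48°C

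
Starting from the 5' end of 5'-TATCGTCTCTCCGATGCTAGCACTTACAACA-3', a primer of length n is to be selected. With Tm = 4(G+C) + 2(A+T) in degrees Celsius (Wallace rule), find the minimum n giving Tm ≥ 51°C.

First 16 bases: TATCGTCTCTCCGATG → Tm = 48°C (< 51°C)
First 17 bases: TATCGTCTCTCCGATGC → Tm = 52°C (≥ 51°C)
Since every base adds ≥2°C, Tm only increases with n, so the threshold is first crossed at n = 17.

n = 17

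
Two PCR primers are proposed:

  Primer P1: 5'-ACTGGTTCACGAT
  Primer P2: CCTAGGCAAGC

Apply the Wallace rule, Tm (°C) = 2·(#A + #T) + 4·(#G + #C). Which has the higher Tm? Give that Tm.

Primer P1: A+T=7, G+C=6 → Tm = 2(7)+4(6) = 38°C
Primer P2: A+T=4, G+C=7 → Tm = 2(4)+4(7) = 36°C
38°C vs 36°C → primer P1 is higher.

Primer P1, 38°C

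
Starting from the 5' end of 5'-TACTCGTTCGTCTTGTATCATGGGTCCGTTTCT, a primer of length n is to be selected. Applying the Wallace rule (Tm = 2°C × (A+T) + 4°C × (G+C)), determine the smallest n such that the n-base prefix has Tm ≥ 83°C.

First 27 bases: TACTCGTTCGTCTTGTATCATGGGTCC → Tm = 80°C (< 83°C)
First 28 bases: TACTCGTTCGTCTTGTATCATGGGTCCG → Tm = 84°C (≥ 83°C)
Each additional base adds 2°C (A/T) or 4°C (G/C), so Tm is non-decreasing in n; n = 28 is the first length to reach 83°C.

n = 28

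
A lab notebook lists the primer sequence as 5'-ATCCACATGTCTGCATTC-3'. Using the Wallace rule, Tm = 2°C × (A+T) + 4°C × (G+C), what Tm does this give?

52°C

A=4, T=6, C=6, G=2
So N_AT = 10 and N_GC = 8.
Tm = 2(10) + 4(8) = 20 + 32 = 52°C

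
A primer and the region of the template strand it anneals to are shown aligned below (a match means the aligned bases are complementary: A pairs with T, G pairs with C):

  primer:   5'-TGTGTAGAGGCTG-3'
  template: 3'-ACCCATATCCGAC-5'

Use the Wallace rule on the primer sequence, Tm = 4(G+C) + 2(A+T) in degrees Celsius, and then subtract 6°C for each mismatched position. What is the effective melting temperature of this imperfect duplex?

Primer base counts: A=2, T=4, G=6, C=1 → A+T=6, G+C=7
Perfect-match Tm = 2(6) + 4(7) = 12 + 28 = 40°C
Mismatches (positions where the bases are not complementary): 2 (at positions 3, 7)
Effective Tm = 40 − 2×6 = 40 − 12 = 28°C

28°C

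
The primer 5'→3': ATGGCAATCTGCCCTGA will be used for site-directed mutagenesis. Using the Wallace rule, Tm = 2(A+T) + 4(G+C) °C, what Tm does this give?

C=5, A=4, G=4, T=4
So N_AT = 8 and N_GC = 9.
Tm = 2×8 + 4×9 = 52°C

52°C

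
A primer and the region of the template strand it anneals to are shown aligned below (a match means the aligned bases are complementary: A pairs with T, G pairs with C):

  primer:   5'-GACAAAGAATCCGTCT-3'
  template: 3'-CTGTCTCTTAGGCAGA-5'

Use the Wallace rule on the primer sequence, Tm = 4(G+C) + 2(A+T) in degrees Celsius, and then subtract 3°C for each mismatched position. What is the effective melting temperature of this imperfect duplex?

Primer base counts: A=6, T=3, G=3, C=4 → A+T=9, G+C=7
Perfect-match Tm = 2(9) + 4(7) = 18 + 28 = 46°C
Mismatches (positions where the bases are not complementary): 1 (at position 5)
Effective Tm = 46 − 1×3 = 46 − 3 = 43°C

43°C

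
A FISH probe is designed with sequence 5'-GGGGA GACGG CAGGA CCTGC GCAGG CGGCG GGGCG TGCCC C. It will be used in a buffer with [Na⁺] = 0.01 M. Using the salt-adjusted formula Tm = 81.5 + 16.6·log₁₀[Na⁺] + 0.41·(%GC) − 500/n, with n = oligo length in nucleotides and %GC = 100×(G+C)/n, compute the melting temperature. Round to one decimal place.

Length n = 41. Scanning the sequence gives A=5, C=13, T=2, G=21.
G+C = 34, so %GC = 34/41 × 100 = 82.927%
Salt term: 16.6 × (-2) = -33.2
GC term: 0.41 × 82.927 = 34; length term: −500/41 = −12.195
Tm = 81.5 + (-33.2) + 34 − 12.195 = 70.105 → 70.1°C

70.1°C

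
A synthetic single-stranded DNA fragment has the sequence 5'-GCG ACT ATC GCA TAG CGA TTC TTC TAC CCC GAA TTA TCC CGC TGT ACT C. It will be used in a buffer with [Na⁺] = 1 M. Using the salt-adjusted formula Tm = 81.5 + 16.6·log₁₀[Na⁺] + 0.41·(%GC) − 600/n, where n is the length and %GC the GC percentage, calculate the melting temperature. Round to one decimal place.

Length n = 49. T=14, C=17, G=8, A=10
G+C = 25, so %GC = 25/49 × 100 = 51.02%
Salt term: 16.6 × (0) = 0
GC term: 0.41 × 51.02 = 20.918; length term: −600/49 = −12.245
Tm = 81.5 + (0) + 20.918 − 12.245 = 90.173 → 90.2°C

90.2°C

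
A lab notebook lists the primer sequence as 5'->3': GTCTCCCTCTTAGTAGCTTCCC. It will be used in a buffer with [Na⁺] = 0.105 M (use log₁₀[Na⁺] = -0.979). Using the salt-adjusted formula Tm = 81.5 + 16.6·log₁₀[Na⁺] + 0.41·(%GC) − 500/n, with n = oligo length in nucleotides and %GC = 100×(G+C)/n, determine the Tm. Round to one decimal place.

Length n = 22. Scanning the sequence gives C=9, A=2, T=8, G=3.
G+C = 12, so %GC = 12/22 × 100 = 54.545%
Salt term: 16.6 × (-0.979) = -16.251
GC term: 0.41 × 54.545 = 22.363; length term: −500/22 = −22.727
Tm = 81.5 + (-16.251) + 22.363 − 22.727 = 64.885 → 64.9°C

64.9°C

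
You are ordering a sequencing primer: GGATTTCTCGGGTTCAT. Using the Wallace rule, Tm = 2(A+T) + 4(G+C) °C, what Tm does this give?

Base counts: A=2, G=5, C=3, T=7
A+T = 9, G+C = 8
Tm = 2×9 + 4×8 = 50°C

50°C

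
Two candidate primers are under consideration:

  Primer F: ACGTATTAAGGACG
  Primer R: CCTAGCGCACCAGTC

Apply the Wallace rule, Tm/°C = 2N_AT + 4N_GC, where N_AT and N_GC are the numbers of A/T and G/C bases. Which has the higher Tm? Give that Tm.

Primer F: A+T=8, G+C=6 → Tm = 2(8)+4(6) = 40°C
Primer R: A+T=5, G+C=10 → Tm = 2(5)+4(10) = 50°C
40°C vs 50°C → primer R is higher.

Primer R, 50°C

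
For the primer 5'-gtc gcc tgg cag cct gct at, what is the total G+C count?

Scanning the sequence gives G=6, C=7, T=5, A=2.
Total G or C: 6 + 7 = 13

13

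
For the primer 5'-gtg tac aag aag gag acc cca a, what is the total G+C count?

11

G=6, C=5, A=9, T=2
G+C = 6 + 5 = 11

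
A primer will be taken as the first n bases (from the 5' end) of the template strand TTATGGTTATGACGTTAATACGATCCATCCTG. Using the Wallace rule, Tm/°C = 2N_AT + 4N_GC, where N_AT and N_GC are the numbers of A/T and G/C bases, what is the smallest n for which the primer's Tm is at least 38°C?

n = 14

First 13 bases: TTATGGTTATGAC → Tm = 34°C (< 38°C)
First 14 bases: TTATGGTTATGACG → Tm = 38°C (≥ 38°C)
Each additional base adds 2°C (A/T) or 4°C (G/C), so Tm is non-decreasing in n; n = 14 is the first length to reach 38°C.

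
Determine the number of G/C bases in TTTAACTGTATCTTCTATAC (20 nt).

Base counts: T=10, G=1, A=5, C=4
G+C = 1 + 4 = 5

5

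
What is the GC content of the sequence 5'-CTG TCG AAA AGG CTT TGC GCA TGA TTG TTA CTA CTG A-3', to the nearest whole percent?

43%

Counting bases: T=12, C=7, G=9, A=9
G+C = 9 + 7 = 16 out of 37 bases
%GC = 16/37 × 100 = 43.24% ≈ 43%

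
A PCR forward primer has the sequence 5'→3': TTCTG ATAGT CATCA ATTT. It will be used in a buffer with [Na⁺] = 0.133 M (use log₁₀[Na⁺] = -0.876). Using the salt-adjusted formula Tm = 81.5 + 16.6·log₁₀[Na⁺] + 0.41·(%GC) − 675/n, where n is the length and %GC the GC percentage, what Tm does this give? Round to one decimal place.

Length n = 19. Counting bases: A=5, G=2, C=3, T=9
G+C = 5, so %GC = 5/19 × 100 = 26.316%
Salt term: 16.6 × (-0.876) = -14.542
GC term: 0.41 × 26.316 = 10.79; length term: −675/19 = −35.526
Tm = 81.5 + (-14.542) + 10.79 − 35.526 = 42.222 → 42.2°C

42.2°C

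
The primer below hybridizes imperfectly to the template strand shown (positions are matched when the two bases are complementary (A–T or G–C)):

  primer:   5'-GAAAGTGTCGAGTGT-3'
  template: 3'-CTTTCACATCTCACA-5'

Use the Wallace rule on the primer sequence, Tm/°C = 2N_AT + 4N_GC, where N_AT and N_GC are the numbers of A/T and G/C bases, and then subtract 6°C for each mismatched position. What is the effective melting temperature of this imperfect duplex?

Primer base counts: A=4, T=4, G=6, C=1 → A+T=8, G+C=7
Perfect-match Tm = 2(8) + 4(7) = 16 + 28 = 44°C
Mismatches (positions where the bases are not complementary): 1 (at position 9)
Effective Tm = 44 − 1×6 = 44 − 6 = 38°C

38°C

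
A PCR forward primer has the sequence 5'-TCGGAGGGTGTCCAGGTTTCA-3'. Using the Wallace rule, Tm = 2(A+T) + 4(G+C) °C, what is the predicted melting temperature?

66°C

Counting bases: C=4, A=3, T=6, G=8
A+T = 9, G+C = 12
Tm = 2×9 + 4×12 = 66°C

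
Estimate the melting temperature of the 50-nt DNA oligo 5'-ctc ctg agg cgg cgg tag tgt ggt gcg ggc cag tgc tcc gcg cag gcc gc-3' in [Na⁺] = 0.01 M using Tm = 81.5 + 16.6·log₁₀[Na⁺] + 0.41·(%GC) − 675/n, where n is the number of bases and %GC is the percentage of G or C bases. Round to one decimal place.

Length n = 50. A=4, G=22, T=8, C=16
G+C = 38, so %GC = 38/50 × 100 = 76%
Salt term: 16.6 × (-2) = -33.2
GC term: 0.41 × 76 = 31.16; length term: −675/50 = −13.5
Tm = 81.5 + (-33.2) + 31.16 − 13.5 = 65.96 → 66.0°C

66.0°C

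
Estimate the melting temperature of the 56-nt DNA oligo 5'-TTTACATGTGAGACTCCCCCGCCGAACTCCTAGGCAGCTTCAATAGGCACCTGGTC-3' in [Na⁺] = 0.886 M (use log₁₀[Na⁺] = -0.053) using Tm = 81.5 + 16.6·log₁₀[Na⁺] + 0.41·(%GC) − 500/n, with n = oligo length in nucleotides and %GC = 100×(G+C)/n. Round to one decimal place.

94.4°C

Length n = 56. Base counts: T=13, G=12, C=19, A=12
G+C = 31, so %GC = 31/56 × 100 = 55.357%
Salt term: 16.6 × (-0.053) = -0.88
GC term: 0.41 × 55.357 = 22.696; length term: −500/56 = −8.929
Tm = 81.5 + (-0.88) + 22.696 − 8.929 = 94.387 → 94.4°C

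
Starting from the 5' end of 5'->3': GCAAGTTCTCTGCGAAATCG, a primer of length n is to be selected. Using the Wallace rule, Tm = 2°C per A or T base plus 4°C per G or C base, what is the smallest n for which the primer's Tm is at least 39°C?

n = 13

First 12 bases: GCAAGTTCTCTG → Tm = 36°C (< 39°C)
First 13 bases: GCAAGTTCTCTGC → Tm = 40°C (≥ 39°C)
Since every base adds ≥2°C, Tm only increases with n, so the threshold is first crossed at n = 13.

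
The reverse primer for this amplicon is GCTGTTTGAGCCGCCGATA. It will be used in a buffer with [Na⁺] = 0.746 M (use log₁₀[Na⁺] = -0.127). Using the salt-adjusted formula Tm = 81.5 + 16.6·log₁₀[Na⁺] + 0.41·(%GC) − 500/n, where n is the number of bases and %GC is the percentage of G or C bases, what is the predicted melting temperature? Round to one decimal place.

76.8°C

Length n = 19. Counting bases: C=5, T=5, G=6, A=3
G+C = 11, so %GC = 11/19 × 100 = 57.895%
Salt term: 16.6 × (-0.127) = -2.108
GC term: 0.41 × 57.895 = 23.737; length term: −500/19 = −26.316
Tm = 81.5 + (-2.108) + 23.737 − 26.316 = 76.813 → 76.8°C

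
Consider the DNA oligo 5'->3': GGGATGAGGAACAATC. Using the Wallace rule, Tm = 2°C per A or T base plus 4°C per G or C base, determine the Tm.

Counting bases: A=6, G=6, C=2, T=2
So N_AT = 8 and N_GC = 8.
Tm = 2(8) + 4(8) = 16 + 32 = 48°C

48°C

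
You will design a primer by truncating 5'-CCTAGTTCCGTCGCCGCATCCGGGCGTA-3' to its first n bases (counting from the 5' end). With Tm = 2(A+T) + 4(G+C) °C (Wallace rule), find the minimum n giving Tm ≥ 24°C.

First 7 bases: CCTAGTT → Tm = 20°C (< 24°C)
First 8 bases: CCTAGTTC → Tm = 24°C (≥ 24°C)
Each additional base adds 2°C (A/T) or 4°C (G/C), so Tm is non-decreasing in n; n = 8 is the first length to reach 24°C.

n = 8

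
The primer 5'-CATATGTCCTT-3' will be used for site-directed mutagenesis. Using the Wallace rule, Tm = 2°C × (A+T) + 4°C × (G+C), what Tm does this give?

Scanning the sequence gives C=3, A=2, T=5, G=1.
So N_AT = 7 and N_GC = 4.
Tm = 4·4 + 2·7 = 16 + 14 = 30°C

30°C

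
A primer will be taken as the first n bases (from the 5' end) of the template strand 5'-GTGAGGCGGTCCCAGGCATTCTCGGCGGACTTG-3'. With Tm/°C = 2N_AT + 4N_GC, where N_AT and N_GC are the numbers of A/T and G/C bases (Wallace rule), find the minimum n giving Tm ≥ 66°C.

n = 20

First 19 bases: GTGAGGCGGTCCCAGGCAT → Tm = 64°C (< 66°C)
First 20 bases: GTGAGGCGGTCCCAGGCATT → Tm = 66°C (≥ 66°C)
Each additional base adds 2°C (A/T) or 4°C (G/C), so Tm is non-decreasing in n; n = 20 is the first length to reach 66°C.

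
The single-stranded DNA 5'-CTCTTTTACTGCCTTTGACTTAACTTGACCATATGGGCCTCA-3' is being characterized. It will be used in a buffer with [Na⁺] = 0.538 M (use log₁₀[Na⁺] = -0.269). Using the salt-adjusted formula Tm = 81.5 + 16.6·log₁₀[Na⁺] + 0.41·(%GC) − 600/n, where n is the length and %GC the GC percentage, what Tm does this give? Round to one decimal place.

Length n = 42. Base counts: A=8, G=6, T=16, C=12
G+C = 18, so %GC = 18/42 × 100 = 42.857%
Salt term: 16.6 × (-0.269) = -4.465
GC term: 0.41 × 42.857 = 17.571; length term: −600/42 = −14.286
Tm = 81.5 + (-4.465) + 17.571 − 14.286 = 80.32 → 80.3°C

80.3°C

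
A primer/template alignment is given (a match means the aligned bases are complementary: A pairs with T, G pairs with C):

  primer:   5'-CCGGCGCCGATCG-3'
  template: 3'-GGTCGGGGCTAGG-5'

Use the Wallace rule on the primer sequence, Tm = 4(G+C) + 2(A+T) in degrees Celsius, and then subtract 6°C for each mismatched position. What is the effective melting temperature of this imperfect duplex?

30°C

Primer base counts: A=1, T=1, G=5, C=6 → A+T=2, G+C=11
Perfect-match Tm = 2(2) + 4(11) = 4 + 44 = 48°C
Mismatches (positions where the bases are not complementary): 3 (at positions 3, 6, 13)
Effective Tm = 48 − 3×6 = 48 − 18 = 30°C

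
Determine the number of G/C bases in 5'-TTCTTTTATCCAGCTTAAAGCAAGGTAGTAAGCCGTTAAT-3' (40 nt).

14

Base counts: G=7, C=7, T=14, A=12
Total G or C: 7 + 7 = 14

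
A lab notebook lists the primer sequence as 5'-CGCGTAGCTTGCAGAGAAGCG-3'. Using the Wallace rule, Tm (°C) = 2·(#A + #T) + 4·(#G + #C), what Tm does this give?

Scanning the sequence gives A=5, G=8, C=5, T=3.
AT pairs contribute 8, GC pairs contribute 13.
Tm = 2×8 + 4×13 = 68°C

68°C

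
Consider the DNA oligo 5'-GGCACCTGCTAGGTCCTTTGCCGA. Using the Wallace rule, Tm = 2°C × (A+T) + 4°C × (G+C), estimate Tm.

78°C

Scanning the sequence gives C=8, A=3, T=6, G=7.
A+T = 9, G+C = 15
Tm = 4·15 + 2·9 = 60 + 18 = 78°C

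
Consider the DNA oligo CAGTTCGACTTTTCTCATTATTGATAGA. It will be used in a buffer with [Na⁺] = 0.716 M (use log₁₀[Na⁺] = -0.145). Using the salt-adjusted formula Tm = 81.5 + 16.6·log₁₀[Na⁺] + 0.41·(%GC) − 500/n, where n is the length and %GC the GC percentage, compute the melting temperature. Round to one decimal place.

Length n = 28. C=5, A=7, G=4, T=12
G+C = 9, so %GC = 9/28 × 100 = 32.143%
Salt term: 16.6 × (-0.145) = -2.407
GC term: 0.41 × 32.143 = 13.179; length term: −500/28 = −17.857
Tm = 81.5 + (-2.407) + 13.179 − 17.857 = 74.415 → 74.4°C

74.4°C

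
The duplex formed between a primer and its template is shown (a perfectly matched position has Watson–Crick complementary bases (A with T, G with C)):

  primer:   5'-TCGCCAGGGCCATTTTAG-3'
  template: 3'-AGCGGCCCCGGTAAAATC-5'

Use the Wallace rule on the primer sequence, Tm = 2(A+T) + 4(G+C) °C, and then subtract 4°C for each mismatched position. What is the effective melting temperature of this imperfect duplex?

52°C

Primer base counts: A=3, T=5, G=5, C=5 → A+T=8, G+C=10
Perfect-match Tm = 2(8) + 4(10) = 16 + 40 = 56°C
Mismatches (positions where the bases are not complementary): 1 (at position 6)
Effective Tm = 56 − 1×4 = 56 − 4 = 52°C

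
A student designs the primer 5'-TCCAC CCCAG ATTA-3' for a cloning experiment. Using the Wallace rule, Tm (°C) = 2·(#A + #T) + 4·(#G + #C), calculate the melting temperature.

Base counts: A=4, T=3, C=6, G=1
AT pairs contribute 7, GC pairs contribute 7.
Tm = 4·7 + 2·7 = 28 + 14 = 42°C

42°C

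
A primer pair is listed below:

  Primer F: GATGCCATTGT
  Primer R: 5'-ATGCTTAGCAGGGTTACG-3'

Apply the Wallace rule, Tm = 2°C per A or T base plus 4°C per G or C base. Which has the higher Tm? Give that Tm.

Primer R, 54°C

Primer F: A+T=6, G+C=5 → Tm = 2(6)+4(5) = 32°C
Primer R: A+T=9, G+C=9 → Tm = 2(9)+4(9) = 54°C
32°C vs 54°C → primer R is higher.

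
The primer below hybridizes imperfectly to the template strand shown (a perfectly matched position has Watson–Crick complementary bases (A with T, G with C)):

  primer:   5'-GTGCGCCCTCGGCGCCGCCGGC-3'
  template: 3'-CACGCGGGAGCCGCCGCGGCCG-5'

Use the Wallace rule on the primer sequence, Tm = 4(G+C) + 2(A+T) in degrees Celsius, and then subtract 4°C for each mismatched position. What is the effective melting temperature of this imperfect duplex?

80°C

Primer base counts: A=0, T=2, G=9, C=11 → A+T=2, G+C=20
Perfect-match Tm = 2(2) + 4(20) = 4 + 80 = 84°C
Mismatches (positions where the bases are not complementary): 1 (at position 15)
Effective Tm = 84 − 1×4 = 84 − 4 = 80°C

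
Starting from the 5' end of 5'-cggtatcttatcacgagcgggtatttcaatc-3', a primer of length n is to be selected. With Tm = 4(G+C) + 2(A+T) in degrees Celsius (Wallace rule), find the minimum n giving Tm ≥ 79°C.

First 26 bases: CGGTATCTTATCACGAGCGGGTATTT → Tm = 76°C (< 79°C)
First 27 bases: CGGTATCTTATCACGAGCGGGTATTTC → Tm = 80°C (≥ 79°C)
Each additional base adds 2°C (A/T) or 4°C (G/C), so Tm is non-decreasing in n; n = 27 is the first length to reach 79°C.

n = 27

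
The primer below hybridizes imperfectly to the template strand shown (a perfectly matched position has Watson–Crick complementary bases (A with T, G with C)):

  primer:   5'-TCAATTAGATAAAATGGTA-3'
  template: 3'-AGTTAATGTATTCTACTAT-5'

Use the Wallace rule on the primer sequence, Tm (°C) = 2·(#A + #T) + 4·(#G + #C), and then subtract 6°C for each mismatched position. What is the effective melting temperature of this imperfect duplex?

Primer base counts: A=9, T=6, G=3, C=1 → A+T=15, G+C=4
Perfect-match Tm = 2(15) + 4(4) = 30 + 16 = 46°C
Mismatches (positions where the bases are not complementary): 3 (at positions 8, 13, 17)
Effective Tm = 46 − 3×6 = 46 − 18 = 28°C

28°C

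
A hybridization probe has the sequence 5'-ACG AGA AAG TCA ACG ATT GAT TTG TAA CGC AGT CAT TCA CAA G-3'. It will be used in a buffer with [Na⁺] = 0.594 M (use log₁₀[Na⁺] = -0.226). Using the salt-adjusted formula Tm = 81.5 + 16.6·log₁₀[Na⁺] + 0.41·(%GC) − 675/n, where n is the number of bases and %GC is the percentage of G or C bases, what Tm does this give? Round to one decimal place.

Length n = 43. Base counts: C=8, A=16, T=10, G=9
G+C = 17, so %GC = 17/43 × 100 = 39.535%
Salt term: 16.6 × (-0.226) = -3.752
GC term: 0.41 × 39.535 = 16.209; length term: −675/43 = −15.698
Tm = 81.5 + (-3.752) + 16.209 − 15.698 = 78.259 → 78.3°C

78.3°C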